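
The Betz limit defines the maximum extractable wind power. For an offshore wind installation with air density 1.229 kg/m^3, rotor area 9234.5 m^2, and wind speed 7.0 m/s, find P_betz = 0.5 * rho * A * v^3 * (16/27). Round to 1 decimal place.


The Betz coefficient Cp_max = 16/27 = 0.5926
v^3 = 7.0^3 = 343.0
P_betz = 0.5 * rho * A * v^3 * Cp_max
P_betz = 0.5 * 1.229 * 9234.5 * 343.0 * 0.5926
P_betz = 1153415.0 W

1153415.0


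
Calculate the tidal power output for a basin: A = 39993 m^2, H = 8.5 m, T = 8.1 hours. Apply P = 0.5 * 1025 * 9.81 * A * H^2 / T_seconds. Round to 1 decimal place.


Convert period to seconds: T = 8.1 * 3600 = 29160.0 s
H^2 = 8.5^2 = 72.25
P = 0.5 * rho * g * A * H^2 / T
P = 0.5 * 1025 * 9.81 * 39993 * 72.25 / 29160.0
P = 498192.5 W

498192.5


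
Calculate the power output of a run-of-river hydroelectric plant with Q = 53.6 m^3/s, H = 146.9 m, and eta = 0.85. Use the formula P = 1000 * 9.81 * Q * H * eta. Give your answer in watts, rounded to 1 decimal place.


Apply the hydropower formula P = rho * g * Q * H * eta
rho * g = 1000 * 9.81 = 9810.0
P = 9810.0 * 53.6 * 146.9 * 0.85
P = 65656014.8 W

65656014.8


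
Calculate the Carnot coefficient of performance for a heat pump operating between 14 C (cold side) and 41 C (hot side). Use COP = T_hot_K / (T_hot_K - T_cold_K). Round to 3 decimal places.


Convert to Kelvin:
  T_hot = 41 + 273.15 = 314.15 K
  T_cold = 14 + 273.15 = 287.15 K
Apply Carnot COP formula:
  COP = T_hot_K / (T_hot_K - T_cold_K) = 314.15 / 27.0
  COP = 11.635

11.635


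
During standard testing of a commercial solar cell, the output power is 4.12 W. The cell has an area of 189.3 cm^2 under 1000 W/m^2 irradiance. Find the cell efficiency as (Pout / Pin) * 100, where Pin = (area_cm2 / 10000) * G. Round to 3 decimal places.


First compute the input power:
  Pin = area_cm2 / 10000 * G = 189.3 / 10000 * 1000 = 18.93 W
Then compute efficiency:
  Efficiency = (Pout / Pin) * 100 = (4.12 / 18.93) * 100
  Efficiency = 21.764%

21.764


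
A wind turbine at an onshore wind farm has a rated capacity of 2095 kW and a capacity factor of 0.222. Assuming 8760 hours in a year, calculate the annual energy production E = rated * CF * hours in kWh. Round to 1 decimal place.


Annual energy = rated_kW * capacity_factor * hours_per_year
Given: P_rated = 2095 kW, CF = 0.222, hours = 8760
E = 2095 * 0.222 * 8760
E = 4074188.4 kWh

4074188.4


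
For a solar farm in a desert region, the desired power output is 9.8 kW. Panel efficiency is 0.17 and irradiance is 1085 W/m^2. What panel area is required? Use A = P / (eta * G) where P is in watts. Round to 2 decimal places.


Convert target power to watts: P = 9.8 * 1000 = 9800.0 W
Compute denominator: eta * G = 0.17 * 1085 = 184.45
Required area A = P / (eta * G) = 9800.0 / 184.45
A = 53.13 m^2

53.13


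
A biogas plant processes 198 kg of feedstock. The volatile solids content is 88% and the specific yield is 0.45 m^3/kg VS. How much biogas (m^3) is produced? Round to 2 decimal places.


Compute volatile solids:
  VS = mass * VS_fraction = 198 * 0.88 = 174.24 kg
Calculate biogas volume:
  Biogas = VS * specific_yield = 174.24 * 0.45
  Biogas = 78.41 m^3

78.41


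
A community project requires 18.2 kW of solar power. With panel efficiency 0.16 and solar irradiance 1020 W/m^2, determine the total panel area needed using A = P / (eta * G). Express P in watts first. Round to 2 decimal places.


Convert target power to watts: P = 18.2 * 1000 = 18200.0 W
Compute denominator: eta * G = 0.16 * 1020 = 163.2
Required area A = P / (eta * G) = 18200.0 / 163.2
A = 111.52 m^2

111.52


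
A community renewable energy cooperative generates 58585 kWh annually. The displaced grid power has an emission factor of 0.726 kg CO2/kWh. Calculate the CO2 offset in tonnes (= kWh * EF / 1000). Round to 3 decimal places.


CO2 offset in kg = generation * emission_factor
CO2 offset = 58585 * 0.726 = 42532.71 kg
Convert to tonnes:
  CO2 offset = 42532.71 / 1000 = 42.533 tonnes

42.533


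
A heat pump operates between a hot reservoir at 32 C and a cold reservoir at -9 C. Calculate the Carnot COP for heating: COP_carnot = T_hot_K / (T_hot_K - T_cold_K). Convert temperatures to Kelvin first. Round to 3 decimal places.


Convert to Kelvin:
  T_hot = 32 + 273.15 = 305.15 K
  T_cold = -9 + 273.15 = 264.15 K
Apply Carnot COP formula:
  COP = T_hot_K / (T_hot_K - T_cold_K) = 305.15 / 41.0
  COP = 7.443

7.443


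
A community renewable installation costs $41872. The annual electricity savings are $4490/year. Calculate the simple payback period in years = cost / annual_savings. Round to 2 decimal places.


Simple payback period = initial cost / annual savings
Payback = 41872 / 4490
Payback = 9.33 years

9.33


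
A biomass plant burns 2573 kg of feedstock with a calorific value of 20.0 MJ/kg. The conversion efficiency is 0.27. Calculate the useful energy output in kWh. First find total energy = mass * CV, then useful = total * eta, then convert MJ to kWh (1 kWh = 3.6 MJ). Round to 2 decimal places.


Total energy = mass * CV = 2573 * 20.0 = 51460.0 MJ
Useful energy = total * eta = 51460.0 * 0.27 = 13894.2 MJ
Convert to kWh: 13894.2 / 3.6
Useful energy = 3859.50 kWh

3859.50


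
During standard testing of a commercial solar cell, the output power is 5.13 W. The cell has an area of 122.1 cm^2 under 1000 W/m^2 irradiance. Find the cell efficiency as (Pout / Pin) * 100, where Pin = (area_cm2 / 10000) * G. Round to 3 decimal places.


First compute the input power:
  Pin = area_cm2 / 10000 * G = 122.1 / 10000 * 1000 = 12.21 W
Then compute efficiency:
  Efficiency = (Pout / Pin) * 100 = (5.13 / 12.21) * 100
  Efficiency = 42.015%

42.015


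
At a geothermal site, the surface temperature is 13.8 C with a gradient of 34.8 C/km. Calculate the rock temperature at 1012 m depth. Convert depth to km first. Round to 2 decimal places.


Convert depth to km: 1012 / 1000 = 1.012 km
Temperature increase = gradient * depth_km = 34.8 * 1.012 = 35.22 C
Temperature at depth = T_surface + delta_T = 13.8 + 35.22
T = 49.02 C

49.02


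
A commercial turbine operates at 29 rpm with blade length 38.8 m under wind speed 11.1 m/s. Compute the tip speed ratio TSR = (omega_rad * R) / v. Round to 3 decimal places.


Convert rotational speed to rad/s:
  omega = 29 * 2 * pi / 60 = 3.0369 rad/s
Compute tip speed:
  v_tip = omega * R = 3.0369 * 38.8 = 117.831 m/s
Tip speed ratio:
  TSR = v_tip / v_wind = 117.831 / 11.1 = 10.615

10.615


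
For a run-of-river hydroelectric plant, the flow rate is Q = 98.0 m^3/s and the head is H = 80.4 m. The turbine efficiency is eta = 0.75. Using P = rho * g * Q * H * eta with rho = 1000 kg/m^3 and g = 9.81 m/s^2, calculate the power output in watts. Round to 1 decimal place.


Apply the hydropower formula P = rho * g * Q * H * eta
rho * g = 1000 * 9.81 = 9810.0
P = 9810.0 * 98.0 * 80.4 * 0.75
P = 57971214.0 W

57971214.0


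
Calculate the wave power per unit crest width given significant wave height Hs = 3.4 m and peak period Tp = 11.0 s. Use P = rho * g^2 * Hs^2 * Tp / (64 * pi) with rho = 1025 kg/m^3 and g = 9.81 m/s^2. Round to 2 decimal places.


Apply wave power formula:
  g^2 = 9.81^2 = 96.2361
  Hs^2 = 3.4^2 = 11.56
  Numerator = rho * g^2 * Hs^2 * Tp = 1025 * 96.2361 * 11.56 * 11.0 = 12543317.04
  Denominator = 64 * pi = 201.0619
  P = 12543317.04 / 201.0619 = 62385.34 W/m

62385.34


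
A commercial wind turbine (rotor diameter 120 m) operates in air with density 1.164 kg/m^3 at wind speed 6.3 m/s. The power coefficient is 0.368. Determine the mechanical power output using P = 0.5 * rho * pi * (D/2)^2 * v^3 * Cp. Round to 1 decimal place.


Step 1 -- Compute swept area:
  A = pi * (D/2)^2 = pi * (120/2)^2 = 11309.73 m^2
Step 2 -- Apply wind power equation:
  P = 0.5 * rho * A * v^3 * Cp
  v^3 = 6.3^3 = 250.047
  P = 0.5 * 1.164 * 11309.73 * 250.047 * 0.368
  P = 605682.2 W

605682.2


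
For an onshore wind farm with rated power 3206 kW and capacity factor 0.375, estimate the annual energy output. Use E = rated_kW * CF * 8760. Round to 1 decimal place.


Annual energy = rated_kW * capacity_factor * hours_per_year
Given: P_rated = 3206 kW, CF = 0.375, hours = 8760
E = 3206 * 0.375 * 8760
E = 10531710.0 kWh

10531710.0


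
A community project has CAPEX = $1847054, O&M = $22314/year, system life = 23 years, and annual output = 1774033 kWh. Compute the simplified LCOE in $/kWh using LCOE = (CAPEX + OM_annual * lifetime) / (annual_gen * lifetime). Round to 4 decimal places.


Total cost = CAPEX + OM * lifetime = 1847054 + 22314 * 23 = 1847054 + 513222 = 2360276
Total generation = annual * lifetime = 1774033 * 23 = 40802759 kWh
LCOE = 2360276 / 40802759
LCOE = 0.0578 $/kWh

0.0578


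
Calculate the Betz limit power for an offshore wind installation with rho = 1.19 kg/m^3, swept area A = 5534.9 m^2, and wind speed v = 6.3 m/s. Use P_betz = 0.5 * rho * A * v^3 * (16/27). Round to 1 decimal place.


The Betz coefficient Cp_max = 16/27 = 0.5926
v^3 = 6.3^3 = 250.047
P_betz = 0.5 * rho * A * v^3 * Cp_max
P_betz = 0.5 * 1.19 * 5534.9 * 250.047 * 0.5926
P_betz = 487982.9 W

487982.9


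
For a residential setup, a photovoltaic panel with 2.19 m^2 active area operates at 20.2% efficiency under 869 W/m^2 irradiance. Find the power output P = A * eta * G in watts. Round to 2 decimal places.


Use the solar power formula P = A * eta * G.
Given: A = 2.19 m^2, eta = 0.202, G = 869 W/m^2
P = 2.19 * 0.202 * 869
P = 384.43 W

384.43


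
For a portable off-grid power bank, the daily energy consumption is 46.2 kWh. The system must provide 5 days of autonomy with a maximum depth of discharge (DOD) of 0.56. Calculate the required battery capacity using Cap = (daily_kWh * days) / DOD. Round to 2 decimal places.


Total energy needed = daily * days = 46.2 * 5 = 231.0 kWh
Account for depth of discharge:
  Cap = total_energy / DOD = 231.0 / 0.56
  Cap = 412.50 kWh

412.50


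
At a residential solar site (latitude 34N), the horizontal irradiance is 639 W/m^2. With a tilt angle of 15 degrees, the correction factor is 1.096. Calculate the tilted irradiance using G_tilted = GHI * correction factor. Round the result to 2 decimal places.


Identify the given values:
  GHI = 639 W/m^2, tilt correction factor = 1.096
Apply the formula G_tilted = GHI * factor:
  G_tilted = 639 * 1.096
  G_tilted = 700.34 W/m^2

700.34


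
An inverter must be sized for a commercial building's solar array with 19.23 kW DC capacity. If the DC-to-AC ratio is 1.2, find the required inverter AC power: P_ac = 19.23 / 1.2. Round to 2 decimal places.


The inverter AC capacity is determined by the DC/AC ratio.
Given: P_dc = 19.23 kW, DC/AC ratio = 1.2
P_ac = P_dc / ratio = 19.23 / 1.2
P_ac = 16.03 kW

16.03


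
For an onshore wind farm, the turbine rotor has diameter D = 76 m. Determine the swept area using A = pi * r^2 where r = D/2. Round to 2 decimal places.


Compute the rotor radius:
  r = D / 2 = 76 / 2 = 38.0 m
Calculate swept area:
  A = pi * r^2 = pi * 38.0^2
  A = 4536.46 m^2

4536.46


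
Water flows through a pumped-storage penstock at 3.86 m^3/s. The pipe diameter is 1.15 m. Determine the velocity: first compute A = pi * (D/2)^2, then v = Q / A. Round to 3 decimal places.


Compute pipe cross-sectional area:
  A = pi * (D/2)^2 = pi * (1.15/2)^2 = 1.0387 m^2
Calculate velocity:
  v = Q / A = 3.86 / 1.0387
  v = 3.716 m/s

3.716


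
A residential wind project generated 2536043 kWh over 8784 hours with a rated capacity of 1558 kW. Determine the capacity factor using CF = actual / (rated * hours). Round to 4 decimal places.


Capacity factor = actual output / maximum possible output
Maximum possible = rated * hours = 1558 * 8784 = 13685472 kWh
CF = 2536043 / 13685472
CF = 0.1853

0.1853


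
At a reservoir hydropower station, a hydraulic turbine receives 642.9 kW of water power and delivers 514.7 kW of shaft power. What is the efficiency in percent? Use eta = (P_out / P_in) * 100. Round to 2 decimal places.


Turbine efficiency = (output power / input power) * 100
eta = (514.7 / 642.9) * 100
eta = 80.06%

80.06


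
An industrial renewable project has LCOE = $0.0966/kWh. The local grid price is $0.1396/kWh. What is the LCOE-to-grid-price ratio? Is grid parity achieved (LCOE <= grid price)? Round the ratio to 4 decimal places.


Compare LCOE to grid price:
  LCOE = $0.0966/kWh, Grid price = $0.1396/kWh
  Ratio = LCOE / grid_price = 0.0966 / 0.1396 = 0.6920
  Grid parity achieved (ratio <= 1)? yes

0.6920


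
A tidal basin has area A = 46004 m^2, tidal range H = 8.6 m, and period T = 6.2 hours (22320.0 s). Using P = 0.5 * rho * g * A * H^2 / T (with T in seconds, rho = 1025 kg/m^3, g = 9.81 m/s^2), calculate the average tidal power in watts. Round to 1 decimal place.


Convert period to seconds: T = 6.2 * 3600 = 22320.0 s
H^2 = 8.6^2 = 73.96
P = 0.5 * rho * g * A * H^2 / T
P = 0.5 * 1025 * 9.81 * 46004 * 73.96 / 22320.0
P = 766410.0 W

766410.0


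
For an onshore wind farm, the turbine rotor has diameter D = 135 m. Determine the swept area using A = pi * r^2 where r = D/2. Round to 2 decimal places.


Compute the rotor radius:
  r = D / 2 = 135 / 2 = 67.5 m
Calculate swept area:
  A = pi * r^2 = pi * 67.5^2
  A = 14313.88 m^2

14313.88


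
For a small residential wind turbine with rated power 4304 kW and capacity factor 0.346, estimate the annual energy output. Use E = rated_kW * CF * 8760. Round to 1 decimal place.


Annual energy = rated_kW * capacity_factor * hours_per_year
Given: P_rated = 4304 kW, CF = 0.346, hours = 8760
E = 4304 * 0.346 * 8760
E = 13045251.8 kWh

13045251.8


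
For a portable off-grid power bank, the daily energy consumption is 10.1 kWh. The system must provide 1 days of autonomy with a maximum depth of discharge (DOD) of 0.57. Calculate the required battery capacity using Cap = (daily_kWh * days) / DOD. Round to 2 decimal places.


Total energy needed = daily * days = 10.1 * 1 = 10.1 kWh
Account for depth of discharge:
  Cap = total_energy / DOD = 10.1 / 0.57
  Cap = 17.72 kWh

17.72


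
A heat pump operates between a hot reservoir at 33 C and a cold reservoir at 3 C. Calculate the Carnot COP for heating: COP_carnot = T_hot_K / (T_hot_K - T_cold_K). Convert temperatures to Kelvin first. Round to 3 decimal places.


Convert to Kelvin:
  T_hot = 33 + 273.15 = 306.15 K
  T_cold = 3 + 273.15 = 276.15 K
Apply Carnot COP formula:
  COP = T_hot_K / (T_hot_K - T_cold_K) = 306.15 / 30.0
  COP = 10.205

10.205


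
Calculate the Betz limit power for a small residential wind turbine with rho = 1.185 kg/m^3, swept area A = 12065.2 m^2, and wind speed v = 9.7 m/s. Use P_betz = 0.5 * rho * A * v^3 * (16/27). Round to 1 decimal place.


The Betz coefficient Cp_max = 16/27 = 0.5926
v^3 = 9.7^3 = 912.673
P_betz = 0.5 * rho * A * v^3 * Cp_max
P_betz = 0.5 * 1.185 * 12065.2 * 912.673 * 0.5926
P_betz = 3866288.9 W

3866288.9


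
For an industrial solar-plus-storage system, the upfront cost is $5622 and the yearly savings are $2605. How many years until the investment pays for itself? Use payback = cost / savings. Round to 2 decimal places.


Simple payback period = initial cost / annual savings
Payback = 5622 / 2605
Payback = 2.16 years

2.16


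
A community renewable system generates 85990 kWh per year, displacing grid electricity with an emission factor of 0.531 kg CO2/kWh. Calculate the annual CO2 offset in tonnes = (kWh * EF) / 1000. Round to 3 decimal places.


CO2 offset in kg = generation * emission_factor
CO2 offset = 85990 * 0.531 = 45660.69 kg
Convert to tonnes:
  CO2 offset = 45660.69 / 1000 = 45.661 tonnes

45.661


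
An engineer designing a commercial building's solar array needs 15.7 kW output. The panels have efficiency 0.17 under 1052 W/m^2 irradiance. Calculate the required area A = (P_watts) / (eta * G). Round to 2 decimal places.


Convert target power to watts: P = 15.7 * 1000 = 15700.0 W
Compute denominator: eta * G = 0.17 * 1052 = 178.84
Required area A = P / (eta * G) = 15700.0 / 178.84
A = 87.79 m^2

87.79


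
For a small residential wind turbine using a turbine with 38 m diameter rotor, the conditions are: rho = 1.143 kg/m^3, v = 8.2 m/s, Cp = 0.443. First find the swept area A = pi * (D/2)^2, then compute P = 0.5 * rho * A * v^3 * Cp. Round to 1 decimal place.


Step 1 -- Compute swept area:
  A = pi * (D/2)^2 = pi * (38/2)^2 = 1134.11 m^2
Step 2 -- Apply wind power equation:
  P = 0.5 * rho * A * v^3 * Cp
  v^3 = 8.2^3 = 551.368
  P = 0.5 * 1.143 * 1134.11 * 551.368 * 0.443
  P = 158313.7 W

158313.7


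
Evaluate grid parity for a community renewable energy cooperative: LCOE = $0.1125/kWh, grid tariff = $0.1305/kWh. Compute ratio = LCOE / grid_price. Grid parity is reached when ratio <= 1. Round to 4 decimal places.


Compare LCOE to grid price:
  LCOE = $0.1125/kWh, Grid price = $0.1305/kWh
  Ratio = LCOE / grid_price = 0.1125 / 0.1305 = 0.8621
  Grid parity achieved (ratio <= 1)? yes

0.8621


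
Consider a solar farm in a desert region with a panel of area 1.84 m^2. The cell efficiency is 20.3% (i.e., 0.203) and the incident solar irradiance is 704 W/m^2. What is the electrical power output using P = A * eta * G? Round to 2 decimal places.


Use the solar power formula P = A * eta * G.
Given: A = 1.84 m^2, eta = 0.203, G = 704 W/m^2
P = 1.84 * 0.203 * 704
P = 262.96 W

262.96


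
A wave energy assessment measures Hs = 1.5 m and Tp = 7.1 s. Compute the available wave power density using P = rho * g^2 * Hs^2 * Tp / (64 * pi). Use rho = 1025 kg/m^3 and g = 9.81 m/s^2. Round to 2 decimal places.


Apply wave power formula:
  g^2 = 9.81^2 = 96.2361
  Hs^2 = 1.5^2 = 2.25
  Numerator = rho * g^2 * Hs^2 * Tp = 1025 * 96.2361 * 2.25 * 7.1 = 1575805.99
  Denominator = 64 * pi = 201.0619
  P = 1575805.99 / 201.0619 = 7837.42 W/m

7837.42


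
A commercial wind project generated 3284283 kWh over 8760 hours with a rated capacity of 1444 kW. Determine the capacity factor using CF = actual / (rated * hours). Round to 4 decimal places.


Capacity factor = actual output / maximum possible output
Maximum possible = rated * hours = 1444 * 8760 = 12649440 kWh
CF = 3284283 / 12649440
CF = 0.2596

0.2596


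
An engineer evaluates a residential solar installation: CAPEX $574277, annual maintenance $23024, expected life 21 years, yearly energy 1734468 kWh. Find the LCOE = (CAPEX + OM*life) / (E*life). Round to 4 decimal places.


Total cost = CAPEX + OM * lifetime = 574277 + 23024 * 21 = 574277 + 483504 = 1057781
Total generation = annual * lifetime = 1734468 * 21 = 36423828 kWh
LCOE = 1057781 / 36423828
LCOE = 0.0290 $/kWh

0.0290


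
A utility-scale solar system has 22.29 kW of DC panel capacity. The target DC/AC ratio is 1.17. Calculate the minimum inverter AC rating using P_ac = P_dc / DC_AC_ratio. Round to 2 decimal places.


The inverter AC capacity is determined by the DC/AC ratio.
Given: P_dc = 22.29 kW, DC/AC ratio = 1.17
P_ac = P_dc / ratio = 22.29 / 1.17
P_ac = 19.05 kW

19.05


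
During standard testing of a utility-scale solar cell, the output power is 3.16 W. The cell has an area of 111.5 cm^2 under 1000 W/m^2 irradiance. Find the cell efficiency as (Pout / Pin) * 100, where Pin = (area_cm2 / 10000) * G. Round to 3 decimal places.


First compute the input power:
  Pin = area_cm2 / 10000 * G = 111.5 / 10000 * 1000 = 11.15 W
Then compute efficiency:
  Efficiency = (Pout / Pin) * 100 = (3.16 / 11.15) * 100
  Efficiency = 28.341%

28.341


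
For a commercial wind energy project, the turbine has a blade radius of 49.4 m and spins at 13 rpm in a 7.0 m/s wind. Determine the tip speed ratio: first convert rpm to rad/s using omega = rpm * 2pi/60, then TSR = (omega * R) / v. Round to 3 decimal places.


Convert rotational speed to rad/s:
  omega = 13 * 2 * pi / 60 = 1.3614 rad/s
Compute tip speed:
  v_tip = omega * R = 1.3614 * 49.4 = 67.251 m/s
Tip speed ratio:
  TSR = v_tip / v_wind = 67.251 / 7.0 = 9.607

9.607


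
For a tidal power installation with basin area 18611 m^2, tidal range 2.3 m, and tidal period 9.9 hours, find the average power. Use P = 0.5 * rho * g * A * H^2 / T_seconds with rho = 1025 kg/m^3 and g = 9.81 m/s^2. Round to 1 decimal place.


Convert period to seconds: T = 9.9 * 3600 = 35640.0 s
H^2 = 2.3^2 = 5.29
P = 0.5 * rho * g * A * H^2 / T
P = 0.5 * 1025 * 9.81 * 18611 * 5.29 / 35640.0
P = 13888.3 W

13888.3


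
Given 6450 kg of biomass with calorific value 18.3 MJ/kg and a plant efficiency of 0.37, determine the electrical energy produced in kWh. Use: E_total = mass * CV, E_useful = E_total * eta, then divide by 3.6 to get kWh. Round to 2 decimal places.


Total energy = mass * CV = 6450 * 18.3 = 118035.0 MJ
Useful energy = total * eta = 118035.0 * 0.37 = 43672.95 MJ
Convert to kWh: 43672.95 / 3.6
Useful energy = 12131.38 kWh

12131.38


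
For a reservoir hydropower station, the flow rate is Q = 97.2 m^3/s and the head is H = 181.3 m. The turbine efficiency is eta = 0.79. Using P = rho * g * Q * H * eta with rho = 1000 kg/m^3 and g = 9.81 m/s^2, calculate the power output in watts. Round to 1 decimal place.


Apply the hydropower formula P = rho * g * Q * H * eta
rho * g = 1000 * 9.81 = 9810.0
P = 9810.0 * 97.2 * 181.3 * 0.79
P = 136571527.8 W

136571527.8


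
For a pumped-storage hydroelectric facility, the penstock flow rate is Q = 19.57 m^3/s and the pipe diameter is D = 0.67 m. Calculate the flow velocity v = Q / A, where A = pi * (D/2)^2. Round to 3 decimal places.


Compute pipe cross-sectional area:
  A = pi * (D/2)^2 = pi * (0.67/2)^2 = 0.3526 m^2
Calculate velocity:
  v = Q / A = 19.57 / 0.3526
  v = 55.507 m/s

55.507


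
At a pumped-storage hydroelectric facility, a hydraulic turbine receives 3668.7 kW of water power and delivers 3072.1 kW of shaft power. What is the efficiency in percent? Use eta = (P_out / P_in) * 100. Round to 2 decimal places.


Turbine efficiency = (output power / input power) * 100
eta = (3072.1 / 3668.7) * 100
eta = 83.74%

83.74


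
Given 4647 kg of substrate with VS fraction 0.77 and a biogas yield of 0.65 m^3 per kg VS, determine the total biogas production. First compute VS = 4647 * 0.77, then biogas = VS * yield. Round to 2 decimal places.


Compute volatile solids:
  VS = mass * VS_fraction = 4647 * 0.77 = 3578.19 kg
Calculate biogas volume:
  Biogas = VS * specific_yield = 3578.19 * 0.65
  Biogas = 2325.82 m^3

2325.82


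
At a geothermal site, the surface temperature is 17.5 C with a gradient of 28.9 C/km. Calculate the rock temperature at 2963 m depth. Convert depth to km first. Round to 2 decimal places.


Convert depth to km: 2963 / 1000 = 2.963 km
Temperature increase = gradient * depth_km = 28.9 * 2.963 = 85.63 C
Temperature at depth = T_surface + delta_T = 17.5 + 85.63
T = 103.13 C

103.13


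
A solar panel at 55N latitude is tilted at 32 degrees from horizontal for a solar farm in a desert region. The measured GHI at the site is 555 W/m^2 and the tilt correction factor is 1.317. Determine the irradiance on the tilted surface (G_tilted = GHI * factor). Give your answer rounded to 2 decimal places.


Identify the given values:
  GHI = 555 W/m^2, tilt correction factor = 1.317
Apply the formula G_tilted = GHI * factor:
  G_tilted = 555 * 1.317
  G_tilted = 730.94 W/m^2

730.94


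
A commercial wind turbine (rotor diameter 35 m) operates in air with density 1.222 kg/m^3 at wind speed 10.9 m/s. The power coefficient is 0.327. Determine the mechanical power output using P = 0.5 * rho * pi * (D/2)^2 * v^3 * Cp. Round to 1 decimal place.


Step 1 -- Compute swept area:
  A = pi * (D/2)^2 = pi * (35/2)^2 = 962.11 m^2
Step 2 -- Apply wind power equation:
  P = 0.5 * rho * A * v^3 * Cp
  v^3 = 10.9^3 = 1295.029
  P = 0.5 * 1.222 * 962.11 * 1295.029 * 0.327
  P = 248939.9 W

248939.9


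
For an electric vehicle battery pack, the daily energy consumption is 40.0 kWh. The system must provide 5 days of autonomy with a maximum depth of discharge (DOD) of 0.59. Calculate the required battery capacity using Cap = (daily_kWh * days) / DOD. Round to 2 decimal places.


Total energy needed = daily * days = 40.0 * 5 = 200.0 kWh
Account for depth of discharge:
  Cap = total_energy / DOD = 200.0 / 0.59
  Cap = 338.98 kWh

338.98


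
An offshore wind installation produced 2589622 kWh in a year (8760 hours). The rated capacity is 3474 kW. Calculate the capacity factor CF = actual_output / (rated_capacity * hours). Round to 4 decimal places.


Capacity factor = actual output / maximum possible output
Maximum possible = rated * hours = 3474 * 8760 = 30432240 kWh
CF = 2589622 / 30432240
CF = 0.0851

0.0851


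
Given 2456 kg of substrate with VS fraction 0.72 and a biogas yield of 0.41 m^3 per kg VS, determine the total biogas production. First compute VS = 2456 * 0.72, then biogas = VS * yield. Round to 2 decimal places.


Compute volatile solids:
  VS = mass * VS_fraction = 2456 * 0.72 = 1768.32 kg
Calculate biogas volume:
  Biogas = VS * specific_yield = 1768.32 * 0.41
  Biogas = 725.01 m^3

725.01


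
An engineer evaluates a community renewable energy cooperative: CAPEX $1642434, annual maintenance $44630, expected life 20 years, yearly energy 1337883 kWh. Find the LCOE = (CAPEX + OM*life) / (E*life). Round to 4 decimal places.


Total cost = CAPEX + OM * lifetime = 1642434 + 44630 * 20 = 1642434 + 892600 = 2535034
Total generation = annual * lifetime = 1337883 * 20 = 26757660 kWh
LCOE = 2535034 / 26757660
LCOE = 0.0947 $/kWh

0.0947


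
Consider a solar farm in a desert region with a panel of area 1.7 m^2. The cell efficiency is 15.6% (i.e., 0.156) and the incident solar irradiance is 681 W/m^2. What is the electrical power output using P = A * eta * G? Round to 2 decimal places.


Use the solar power formula P = A * eta * G.
Given: A = 1.7 m^2, eta = 0.156, G = 681 W/m^2
P = 1.7 * 0.156 * 681
P = 180.60 W

180.60


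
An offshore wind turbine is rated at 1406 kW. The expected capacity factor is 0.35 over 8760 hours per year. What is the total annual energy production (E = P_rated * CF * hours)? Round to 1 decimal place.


Annual energy = rated_kW * capacity_factor * hours_per_year
Given: P_rated = 1406 kW, CF = 0.35, hours = 8760
E = 1406 * 0.35 * 8760
E = 4310796.0 kWh

4310796.0


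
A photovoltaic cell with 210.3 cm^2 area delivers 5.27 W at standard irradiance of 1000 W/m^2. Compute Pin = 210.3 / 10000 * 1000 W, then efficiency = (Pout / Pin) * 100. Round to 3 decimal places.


First compute the input power:
  Pin = area_cm2 / 10000 * G = 210.3 / 10000 * 1000 = 21.03 W
Then compute efficiency:
  Efficiency = (Pout / Pin) * 100 = (5.27 / 21.03) * 100
  Efficiency = 25.059%

25.059


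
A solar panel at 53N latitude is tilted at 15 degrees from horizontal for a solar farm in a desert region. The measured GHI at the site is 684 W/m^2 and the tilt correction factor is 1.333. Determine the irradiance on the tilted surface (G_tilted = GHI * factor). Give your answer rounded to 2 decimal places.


Identify the given values:
  GHI = 684 W/m^2, tilt correction factor = 1.333
Apply the formula G_tilted = GHI * factor:
  G_tilted = 684 * 1.333
  G_tilted = 911.77 W/m^2

911.77


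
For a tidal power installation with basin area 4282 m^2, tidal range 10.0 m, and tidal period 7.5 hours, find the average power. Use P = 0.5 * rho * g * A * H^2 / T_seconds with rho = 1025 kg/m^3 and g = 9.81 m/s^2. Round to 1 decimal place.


Convert period to seconds: T = 7.5 * 3600 = 27000.0 s
H^2 = 10.0^2 = 100.0
P = 0.5 * rho * g * A * H^2 / T
P = 0.5 * 1025 * 9.81 * 4282 * 100.0 / 27000.0
P = 79734.4 W

79734.4


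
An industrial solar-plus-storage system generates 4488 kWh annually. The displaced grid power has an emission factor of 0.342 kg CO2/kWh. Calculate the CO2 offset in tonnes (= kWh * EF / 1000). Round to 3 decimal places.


CO2 offset in kg = generation * emission_factor
CO2 offset = 4488 * 0.342 = 1534.9 kg
Convert to tonnes:
  CO2 offset = 1534.9 / 1000 = 1.535 tonnes

1.535


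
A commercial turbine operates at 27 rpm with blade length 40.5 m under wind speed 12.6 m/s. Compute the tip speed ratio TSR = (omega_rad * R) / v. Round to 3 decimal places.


Convert rotational speed to rad/s:
  omega = 27 * 2 * pi / 60 = 2.8274 rad/s
Compute tip speed:
  v_tip = omega * R = 2.8274 * 40.5 = 114.511 m/s
Tip speed ratio:
  TSR = v_tip / v_wind = 114.511 / 12.6 = 9.088

9.088


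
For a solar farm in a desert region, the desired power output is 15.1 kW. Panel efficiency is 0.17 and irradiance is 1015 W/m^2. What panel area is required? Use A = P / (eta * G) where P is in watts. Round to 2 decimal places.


Convert target power to watts: P = 15.1 * 1000 = 15100.0 W
Compute denominator: eta * G = 0.17 * 1015 = 172.55
Required area A = P / (eta * G) = 15100.0 / 172.55
A = 87.51 m^2

87.51


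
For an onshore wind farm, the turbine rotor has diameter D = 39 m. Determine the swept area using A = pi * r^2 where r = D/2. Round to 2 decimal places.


Compute the rotor radius:
  r = D / 2 = 39 / 2 = 19.5 m
Calculate swept area:
  A = pi * r^2 = pi * 19.5^2
  A = 1194.59 m^2

1194.59


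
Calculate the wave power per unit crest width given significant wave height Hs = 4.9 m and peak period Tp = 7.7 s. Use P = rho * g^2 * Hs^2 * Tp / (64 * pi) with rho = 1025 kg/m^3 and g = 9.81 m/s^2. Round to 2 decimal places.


Apply wave power formula:
  g^2 = 9.81^2 = 96.2361
  Hs^2 = 4.9^2 = 24.01
  Numerator = rho * g^2 * Hs^2 * Tp = 1025 * 96.2361 * 24.01 * 7.7 = 18236637.5
  Denominator = 64 * pi = 201.0619
  P = 18236637.5 / 201.0619 = 90701.59 W/m

90701.59


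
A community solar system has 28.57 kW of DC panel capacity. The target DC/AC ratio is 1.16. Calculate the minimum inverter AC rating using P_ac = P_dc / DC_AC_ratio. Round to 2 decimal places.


The inverter AC capacity is determined by the DC/AC ratio.
Given: P_dc = 28.57 kW, DC/AC ratio = 1.16
P_ac = P_dc / ratio = 28.57 / 1.16
P_ac = 24.63 kW

24.63


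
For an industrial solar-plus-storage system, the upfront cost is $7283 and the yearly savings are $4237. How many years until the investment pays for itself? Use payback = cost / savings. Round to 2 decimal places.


Simple payback period = initial cost / annual savings
Payback = 7283 / 4237
Payback = 1.72 years

1.72


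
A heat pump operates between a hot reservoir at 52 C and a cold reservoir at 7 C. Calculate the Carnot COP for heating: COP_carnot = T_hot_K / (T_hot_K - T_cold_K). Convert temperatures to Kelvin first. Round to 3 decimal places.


Convert to Kelvin:
  T_hot = 52 + 273.15 = 325.15 K
  T_cold = 7 + 273.15 = 280.15 K
Apply Carnot COP formula:
  COP = T_hot_K / (T_hot_K - T_cold_K) = 325.15 / 45.0
  COP = 7.226

7.226


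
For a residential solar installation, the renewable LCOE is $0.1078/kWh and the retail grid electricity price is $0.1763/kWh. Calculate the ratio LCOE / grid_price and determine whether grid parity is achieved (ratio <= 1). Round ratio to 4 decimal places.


Compare LCOE to grid price:
  LCOE = $0.1078/kWh, Grid price = $0.1763/kWh
  Ratio = LCOE / grid_price = 0.1078 / 0.1763 = 0.6115
  Grid parity achieved (ratio <= 1)? yes

0.6115


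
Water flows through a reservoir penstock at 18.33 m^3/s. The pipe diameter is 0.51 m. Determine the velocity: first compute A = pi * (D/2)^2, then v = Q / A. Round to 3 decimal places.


Compute pipe cross-sectional area:
  A = pi * (D/2)^2 = pi * (0.51/2)^2 = 0.2043 m^2
Calculate velocity:
  v = Q / A = 18.33 / 0.2043
  v = 89.729 m/s

89.729


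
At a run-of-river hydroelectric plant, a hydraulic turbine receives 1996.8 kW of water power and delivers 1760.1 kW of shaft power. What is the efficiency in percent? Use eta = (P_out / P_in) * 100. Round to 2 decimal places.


Turbine efficiency = (output power / input power) * 100
eta = (1760.1 / 1996.8) * 100
eta = 88.15%

88.15


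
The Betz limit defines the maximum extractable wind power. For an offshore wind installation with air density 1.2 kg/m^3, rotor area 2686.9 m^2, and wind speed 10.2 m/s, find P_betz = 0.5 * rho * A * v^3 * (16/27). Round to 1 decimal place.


The Betz coefficient Cp_max = 16/27 = 0.5926
v^3 = 10.2^3 = 1061.208
P_betz = 0.5 * rho * A * v^3 * Cp_max
P_betz = 0.5 * 1.2 * 2686.9 * 1061.208 * 0.5926
P_betz = 1013816.8 W

1013816.8


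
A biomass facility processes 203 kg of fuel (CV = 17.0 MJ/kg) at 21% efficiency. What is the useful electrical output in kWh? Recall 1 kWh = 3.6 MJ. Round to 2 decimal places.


Total energy = mass * CV = 203 * 17.0 = 3451.0 MJ
Useful energy = total * eta = 3451.0 * 0.21 = 724.71 MJ
Convert to kWh: 724.71 / 3.6
Useful energy = 201.31 kWh

201.31


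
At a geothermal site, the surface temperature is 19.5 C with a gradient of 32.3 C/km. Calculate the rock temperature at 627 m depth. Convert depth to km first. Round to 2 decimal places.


Convert depth to km: 627 / 1000 = 0.627 km
Temperature increase = gradient * depth_km = 32.3 * 0.627 = 20.25 C
Temperature at depth = T_surface + delta_T = 19.5 + 20.25
T = 39.75 C

39.75


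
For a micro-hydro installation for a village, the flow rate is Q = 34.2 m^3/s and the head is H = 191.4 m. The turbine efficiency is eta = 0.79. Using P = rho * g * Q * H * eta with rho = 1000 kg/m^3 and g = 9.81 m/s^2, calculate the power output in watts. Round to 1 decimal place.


Apply the hydropower formula P = rho * g * Q * H * eta
rho * g = 1000 * 9.81 = 9810.0
P = 9810.0 * 34.2 * 191.4 * 0.79
P = 50729915.4 W

50729915.4


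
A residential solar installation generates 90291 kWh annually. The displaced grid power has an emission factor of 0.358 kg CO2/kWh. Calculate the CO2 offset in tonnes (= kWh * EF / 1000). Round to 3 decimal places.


CO2 offset in kg = generation * emission_factor
CO2 offset = 90291 * 0.358 = 32324.18 kg
Convert to tonnes:
  CO2 offset = 32324.18 / 1000 = 32.324 tonnes

32.324


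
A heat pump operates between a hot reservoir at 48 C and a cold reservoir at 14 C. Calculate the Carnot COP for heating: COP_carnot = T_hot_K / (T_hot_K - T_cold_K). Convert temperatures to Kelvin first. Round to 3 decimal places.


Convert to Kelvin:
  T_hot = 48 + 273.15 = 321.15 K
  T_cold = 14 + 273.15 = 287.15 K
Apply Carnot COP formula:
  COP = T_hot_K / (T_hot_K - T_cold_K) = 321.15 / 34.0
  COP = 9.446

9.446


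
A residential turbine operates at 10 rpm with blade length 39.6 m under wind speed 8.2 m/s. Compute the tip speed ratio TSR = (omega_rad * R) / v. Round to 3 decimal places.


Convert rotational speed to rad/s:
  omega = 10 * 2 * pi / 60 = 1.0472 rad/s
Compute tip speed:
  v_tip = omega * R = 1.0472 * 39.6 = 41.469 m/s
Tip speed ratio:
  TSR = v_tip / v_wind = 41.469 / 8.2 = 5.057

5.057


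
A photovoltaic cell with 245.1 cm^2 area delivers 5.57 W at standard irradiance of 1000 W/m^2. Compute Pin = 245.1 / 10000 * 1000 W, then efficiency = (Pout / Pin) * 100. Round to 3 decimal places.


First compute the input power:
  Pin = area_cm2 / 10000 * G = 245.1 / 10000 * 1000 = 24.51 W
Then compute efficiency:
  Efficiency = (Pout / Pin) * 100 = (5.57 / 24.51) * 100
  Efficiency = 22.725%

22.725


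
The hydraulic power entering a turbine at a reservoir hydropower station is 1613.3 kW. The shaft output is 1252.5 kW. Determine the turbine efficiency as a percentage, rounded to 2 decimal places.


Turbine efficiency = (output power / input power) * 100
eta = (1252.5 / 1613.3) * 100
eta = 77.64%

77.64


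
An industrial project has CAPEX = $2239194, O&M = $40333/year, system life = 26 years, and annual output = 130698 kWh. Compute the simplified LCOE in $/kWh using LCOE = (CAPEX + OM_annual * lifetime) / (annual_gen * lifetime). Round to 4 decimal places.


Total cost = CAPEX + OM * lifetime = 2239194 + 40333 * 26 = 2239194 + 1048658 = 3287852
Total generation = annual * lifetime = 130698 * 26 = 3398148 kWh
LCOE = 3287852 / 3398148
LCOE = 0.9675 $/kWh

0.9675


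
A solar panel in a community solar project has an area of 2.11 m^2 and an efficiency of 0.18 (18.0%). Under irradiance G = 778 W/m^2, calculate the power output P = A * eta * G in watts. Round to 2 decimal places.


Use the solar power formula P = A * eta * G.
Given: A = 2.11 m^2, eta = 0.18, G = 778 W/m^2
P = 2.11 * 0.18 * 778
P = 295.48 W

295.48


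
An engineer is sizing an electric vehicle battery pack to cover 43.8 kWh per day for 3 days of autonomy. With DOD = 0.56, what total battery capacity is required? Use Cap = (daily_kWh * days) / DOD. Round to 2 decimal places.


Total energy needed = daily * days = 43.8 * 3 = 131.4 kWh
Account for depth of discharge:
  Cap = total_energy / DOD = 131.4 / 0.56
  Cap = 234.64 kWh

234.64


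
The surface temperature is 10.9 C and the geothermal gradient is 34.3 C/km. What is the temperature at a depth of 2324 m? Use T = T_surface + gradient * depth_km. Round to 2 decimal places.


Convert depth to km: 2324 / 1000 = 2.324 km
Temperature increase = gradient * depth_km = 34.3 * 2.324 = 79.71 C
Temperature at depth = T_surface + delta_T = 10.9 + 79.71
T = 90.61 C

90.61


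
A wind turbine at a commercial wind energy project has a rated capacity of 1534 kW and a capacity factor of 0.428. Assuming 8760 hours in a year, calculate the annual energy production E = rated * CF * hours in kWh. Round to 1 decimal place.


Annual energy = rated_kW * capacity_factor * hours_per_year
Given: P_rated = 1534 kW, CF = 0.428, hours = 8760
E = 1534 * 0.428 * 8760
E = 5751395.5 kWh

5751395.5


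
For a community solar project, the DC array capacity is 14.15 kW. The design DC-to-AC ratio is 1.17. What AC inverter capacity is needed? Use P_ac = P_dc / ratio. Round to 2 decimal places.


The inverter AC capacity is determined by the DC/AC ratio.
Given: P_dc = 14.15 kW, DC/AC ratio = 1.17
P_ac = P_dc / ratio = 14.15 / 1.17
P_ac = 12.09 kW

12.09


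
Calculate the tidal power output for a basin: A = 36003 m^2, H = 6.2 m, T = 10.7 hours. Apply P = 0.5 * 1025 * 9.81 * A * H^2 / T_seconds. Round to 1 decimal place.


Convert period to seconds: T = 10.7 * 3600 = 38520.0 s
H^2 = 6.2^2 = 38.44
P = 0.5 * rho * g * A * H^2 / T
P = 0.5 * 1025 * 9.81 * 36003 * 38.44 / 38520.0
P = 180633.7 W

180633.7


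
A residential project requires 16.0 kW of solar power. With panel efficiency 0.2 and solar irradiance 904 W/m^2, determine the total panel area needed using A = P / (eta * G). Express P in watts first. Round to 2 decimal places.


Convert target power to watts: P = 16.0 * 1000 = 16000.0 W
Compute denominator: eta * G = 0.2 * 904 = 180.8
Required area A = P / (eta * G) = 16000.0 / 180.8
A = 88.50 m^2

88.50


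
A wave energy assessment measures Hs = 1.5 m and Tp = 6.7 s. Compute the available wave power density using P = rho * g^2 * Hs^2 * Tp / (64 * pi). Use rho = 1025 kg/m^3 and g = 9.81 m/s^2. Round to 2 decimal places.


Apply wave power formula:
  g^2 = 9.81^2 = 96.2361
  Hs^2 = 1.5^2 = 2.25
  Numerator = rho * g^2 * Hs^2 * Tp = 1025 * 96.2361 * 2.25 * 6.7 = 1487028.19
  Denominator = 64 * pi = 201.0619
  P = 1487028.19 / 201.0619 = 7395.87 W/m

7395.87


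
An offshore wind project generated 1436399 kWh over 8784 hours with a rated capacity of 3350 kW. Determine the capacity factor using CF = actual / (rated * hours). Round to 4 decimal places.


Capacity factor = actual output / maximum possible output
Maximum possible = rated * hours = 3350 * 8784 = 29426400 kWh
CF = 1436399 / 29426400
CF = 0.0488

0.0488


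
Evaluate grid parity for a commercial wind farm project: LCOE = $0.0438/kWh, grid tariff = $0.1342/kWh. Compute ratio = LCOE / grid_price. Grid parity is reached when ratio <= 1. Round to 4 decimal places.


Compare LCOE to grid price:
  LCOE = $0.0438/kWh, Grid price = $0.1342/kWh
  Ratio = LCOE / grid_price = 0.0438 / 0.1342 = 0.3264
  Grid parity achieved (ratio <= 1)? yes

0.3264


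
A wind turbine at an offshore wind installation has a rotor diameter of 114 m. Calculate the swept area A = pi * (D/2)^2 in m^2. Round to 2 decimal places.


Compute the rotor radius:
  r = D / 2 = 114 / 2 = 57.0 m
Calculate swept area:
  A = pi * r^2 = pi * 57.0^2
  A = 10207.03 m^2

10207.03
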